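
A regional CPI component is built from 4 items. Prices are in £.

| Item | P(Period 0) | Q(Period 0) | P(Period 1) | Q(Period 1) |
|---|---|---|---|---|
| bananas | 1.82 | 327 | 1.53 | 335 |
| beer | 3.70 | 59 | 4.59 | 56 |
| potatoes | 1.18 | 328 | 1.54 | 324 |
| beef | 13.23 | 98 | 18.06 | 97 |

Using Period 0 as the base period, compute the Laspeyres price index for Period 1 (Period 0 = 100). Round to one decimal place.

122.0

Laspeyres price index uses base-period quantities as weights.
ΣP(Period 1)·Q(Period 0) = 1.53×327 + 4.59×59 + 1.54×328 + 18.06×98 = 500.31 + 270.81 + 505.12 + 1769.88 = 3046.12
ΣP(Period 0)·Q(Period 0) = 1.82×327 + 3.70×59 + 1.18×328 + 13.23×98 = 595.14 + 218.3 + 387.04 + 1296.54 = 2497.02
Index = 3046.12 / 2497.02 × 100 = 121.9902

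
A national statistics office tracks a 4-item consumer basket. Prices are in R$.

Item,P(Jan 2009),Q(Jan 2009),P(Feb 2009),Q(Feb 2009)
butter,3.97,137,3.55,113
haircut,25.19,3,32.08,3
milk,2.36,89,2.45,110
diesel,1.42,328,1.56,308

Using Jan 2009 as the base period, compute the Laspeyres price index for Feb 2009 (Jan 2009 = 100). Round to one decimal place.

101.3

Laspeyres price index uses base-period quantities as weights.
ΣP(Feb 2009)·Q(Jan 2009) = 3.55×137 + 32.08×3 + 2.45×89 + 1.56×328 = 486.35 + 96.24 + 218.05 + 511.68 = 1312.32
ΣP(Jan 2009)·Q(Jan 2009) = 3.97×137 + 25.19×3 + 2.36×89 + 1.42×328 = 543.89 + 75.57 + 210.04 + 465.76 = 1295.26
Index = 1312.32 / 1295.26 × 100 = 101.3171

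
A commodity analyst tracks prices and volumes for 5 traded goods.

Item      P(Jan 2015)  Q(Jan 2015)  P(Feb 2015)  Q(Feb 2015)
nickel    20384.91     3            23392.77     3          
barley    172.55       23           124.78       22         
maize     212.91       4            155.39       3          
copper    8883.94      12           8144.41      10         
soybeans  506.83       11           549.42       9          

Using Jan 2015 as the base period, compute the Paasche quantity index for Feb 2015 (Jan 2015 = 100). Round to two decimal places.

Paasche quantity index uses current-period prices as weights.
ΣP(Feb 2015)·Q(Feb 2015) = 23392.77×3 + 124.78×22 + 155.39×3 + 8144.41×10 + 549.42×9 = 70178.31 + 2745.16 + 466.17 + 81444.1 + 4944.78 = 159778.52
ΣP(Feb 2015)·Q(Jan 2015) = 23392.77×3 + 124.78×23 + 155.39×4 + 8144.41×12 + 549.42×11 = 70178.31 + 2869.94 + 621.56 + 97732.92 + 6043.62 = 177446.35
Index = 159778.52 / 177446.35 × 100 = 90.0433

90.04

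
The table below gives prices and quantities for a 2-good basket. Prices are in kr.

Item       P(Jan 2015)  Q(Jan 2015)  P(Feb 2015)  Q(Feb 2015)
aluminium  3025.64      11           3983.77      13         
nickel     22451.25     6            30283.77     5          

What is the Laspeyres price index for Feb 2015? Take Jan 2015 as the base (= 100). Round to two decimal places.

134.25

Laspeyres price index uses base-period quantities as weights.
ΣP(Feb 2015)·Q(Jan 2015) = 3983.77×11 + 30283.77×6 = 43821.47 + 181702.62 = 225524.09
ΣP(Jan 2015)·Q(Jan 2015) = 3025.64×11 + 22451.25×6 = 33282.04 + 134707.5 = 167989.54
Index = 225524.09 / 167989.54 × 100 = 134.2489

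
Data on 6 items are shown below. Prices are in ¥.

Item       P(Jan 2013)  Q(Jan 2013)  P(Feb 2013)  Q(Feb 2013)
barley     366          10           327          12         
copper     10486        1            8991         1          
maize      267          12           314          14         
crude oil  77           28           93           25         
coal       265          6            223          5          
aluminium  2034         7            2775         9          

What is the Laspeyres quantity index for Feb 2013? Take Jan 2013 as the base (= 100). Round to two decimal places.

Laspeyres quantity index uses base-period prices as weights.
ΣP(Jan 2013)·Q(Feb 2013) = 366×12 + 10486×1 + 267×14 + 77×25 + 265×5 + 2034×9 = 4392 + 10486 + 3738 + 1925 + 1325 + 18306 = 40172
ΣP(Jan 2013)·Q(Jan 2013) = 366×10 + 10486×1 + 267×12 + 77×28 + 265×6 + 2034×7 = 3660 + 10486 + 3204 + 2156 + 1590 + 14238 = 35334
Index = 40172 / 35334 × 100 = 113.6922

113.69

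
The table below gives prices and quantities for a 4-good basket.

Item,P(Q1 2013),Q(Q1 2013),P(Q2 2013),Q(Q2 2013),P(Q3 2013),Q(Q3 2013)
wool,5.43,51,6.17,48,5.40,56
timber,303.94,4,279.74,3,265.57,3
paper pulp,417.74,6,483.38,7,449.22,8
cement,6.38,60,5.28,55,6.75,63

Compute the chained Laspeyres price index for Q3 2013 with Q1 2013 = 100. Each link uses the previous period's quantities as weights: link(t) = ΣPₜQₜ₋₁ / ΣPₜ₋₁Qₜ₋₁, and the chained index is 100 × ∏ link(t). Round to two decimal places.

100.89

Link Q1 2013→Q2 2013:
ΣP(Q2 2013)Q(Q1 2013) = 6.17×51 + 279.74×4 + 483.38×6 + 5.28×60 = 314.67 + 1118.96 + 2900.28 + 316.8 = 4650.71
ΣP(Q1 2013)Q(Q1 2013) = 5.43×51 + 303.94×4 + 417.74×6 + 6.38×60 = 276.93 + 1215.76 + 2506.44 + 382.8 = 4381.93
link = 4650.71/4381.93 = 1.061338
Link Q2 2013→Q3 2013:
ΣP(Q3 2013)Q(Q2 2013) = 5.40×48 + 265.57×3 + 449.22×7 + 6.75×55 = 259.2 + 796.71 + 3144.54 + 371.25 = 4571.7
ΣP(Q2 2013)Q(Q2 2013) = 6.17×48 + 279.74×3 + 483.38×7 + 5.28×55 = 296.16 + 839.22 + 3383.66 + 290.4 = 4809.44
link = 4571.7/4809.44 = 0.950568
Chained index = 100 × 1.061338 × 0.950568 = 100.8874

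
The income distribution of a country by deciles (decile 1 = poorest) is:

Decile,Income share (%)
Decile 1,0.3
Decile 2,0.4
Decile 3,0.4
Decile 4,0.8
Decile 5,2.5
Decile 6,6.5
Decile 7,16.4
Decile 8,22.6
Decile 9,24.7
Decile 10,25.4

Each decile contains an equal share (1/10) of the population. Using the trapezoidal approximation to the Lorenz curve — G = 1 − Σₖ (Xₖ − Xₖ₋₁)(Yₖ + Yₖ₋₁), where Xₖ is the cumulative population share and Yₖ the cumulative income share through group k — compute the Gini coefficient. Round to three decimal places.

0.558

Cumulative income shares Yₖ: 0.0030, 0.0070, 0.0110, 0.0190, 0.0440, 0.1090, 0.2730, 0.4990, 0.7460, 1.0000
Σ (Xₖ−Xₖ₋₁)(Yₖ+Yₖ₋₁) = (1/10)(0.0030+0.0000) + (1/10)(0.0070+0.0030) + (1/10)(0.0110+0.0070) + (1/10)(0.0190+0.0110) + (1/10)(0.0440+0.0190) + (1/10)(0.1090+0.0440) + (1/10)(0.2730+0.1090) + (1/10)(0.4990+0.2730) + (1/10)(0.7460+0.4990) + (1/10)(1.0000+0.7460)
  = 0.0003 + 0.0010 + 0.0018 + 0.0030 + 0.0063 + 0.0153 + 0.0382 + 0.0772 + 0.1245 + 0.1746 = 0.4422
G = 1 − 0.4422 = 0.5578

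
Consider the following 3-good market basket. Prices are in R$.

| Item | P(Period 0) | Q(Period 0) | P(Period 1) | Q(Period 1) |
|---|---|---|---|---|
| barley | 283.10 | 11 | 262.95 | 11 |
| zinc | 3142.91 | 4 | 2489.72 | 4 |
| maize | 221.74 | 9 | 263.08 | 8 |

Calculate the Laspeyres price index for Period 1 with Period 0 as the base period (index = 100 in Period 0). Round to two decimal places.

Laspeyres price index uses base-period quantities as weights.
ΣP(Period 1)·Q(Period 0) = 262.95×11 + 2489.72×4 + 263.08×9 = 2892.45 + 9958.88 + 2367.72 = 15219.05
ΣP(Period 0)·Q(Period 0) = 283.10×11 + 3142.91×4 + 221.74×9 = 3114.1 + 12571.64 + 1995.66 = 17681.4
Index = 15219.05 / 17681.4 × 100 = 86.0738

86.07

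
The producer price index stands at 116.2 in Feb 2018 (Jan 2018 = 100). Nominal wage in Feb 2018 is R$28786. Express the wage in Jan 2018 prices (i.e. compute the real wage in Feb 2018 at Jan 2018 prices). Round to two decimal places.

24772.81

Real = Nominal ÷ (Index/100) = 28786 ÷ (116.2/100)
     = 28786 ÷ 1.162 = 24772.8055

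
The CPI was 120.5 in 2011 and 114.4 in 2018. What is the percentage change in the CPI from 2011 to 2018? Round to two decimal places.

Change = (114.4 − 120.5) / 120.5 × 100
       = -6.1 / 120.5 × 100 = -5.0622%

-5.06%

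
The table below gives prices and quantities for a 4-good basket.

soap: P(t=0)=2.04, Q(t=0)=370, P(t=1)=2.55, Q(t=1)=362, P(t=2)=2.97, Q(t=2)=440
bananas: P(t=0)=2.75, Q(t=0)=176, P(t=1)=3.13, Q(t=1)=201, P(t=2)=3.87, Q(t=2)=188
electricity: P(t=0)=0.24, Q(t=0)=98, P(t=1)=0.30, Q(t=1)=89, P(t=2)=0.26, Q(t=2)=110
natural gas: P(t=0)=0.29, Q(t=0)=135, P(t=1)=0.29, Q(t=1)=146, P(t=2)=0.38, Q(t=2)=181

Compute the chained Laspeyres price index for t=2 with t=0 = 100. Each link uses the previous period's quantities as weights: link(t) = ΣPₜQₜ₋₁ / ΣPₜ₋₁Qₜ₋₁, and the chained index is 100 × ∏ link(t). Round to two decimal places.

143.08

Link t=0→t=1:
ΣP(t=1)Q(t=0) = 2.55×370 + 3.13×176 + 0.30×98 + 0.29×135 = 943.5 + 550.88 + 29.4 + 39.15 = 1562.93
ΣP(t=0)Q(t=0) = 2.04×370 + 2.75×176 + 0.24×98 + 0.29×135 = 754.8 + 484 + 23.52 + 39.15 = 1301.47
link = 1562.93/1301.47 = 1.200896
Link t=1→t=2:
ΣP(t=2)Q(t=1) = 2.97×362 + 3.87×201 + 0.26×89 + 0.38×146 = 1075.14 + 777.87 + 23.14 + 55.48 = 1931.63
ΣP(t=1)Q(t=1) = 2.55×362 + 3.13×201 + 0.30×89 + 0.29×146 = 923.1 + 629.13 + 26.7 + 42.34 = 1621.27
link = 1931.63/1621.27 = 1.191430
Chained index = 100 × 1.200896 × 1.191430 = 143.0784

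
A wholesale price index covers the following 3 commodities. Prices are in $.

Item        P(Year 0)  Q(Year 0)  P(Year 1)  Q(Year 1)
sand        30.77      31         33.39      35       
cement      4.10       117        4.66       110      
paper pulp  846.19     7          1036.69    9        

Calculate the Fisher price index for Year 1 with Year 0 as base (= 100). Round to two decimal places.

120.27

Laspeyres component (base-period weights):
ΣP(Year 1)Q(Year 0) = 33.39×31 + 4.66×117 + 1036.69×7 = 1035.09 + 545.22 + 7256.83 = 8837.14
ΣP(Year 0)Q(Year 0) = 30.77×31 + 4.10×117 + 846.19×7 = 953.87 + 479.7 + 5923.33 = 7356.9
L = 8837.14 / 7356.9 × 100 = 120.1204
Paasche component (current-period weights):
ΣP(Year 1)Q(Year 1) = 33.39×35 + 4.66×110 + 1036.69×9 = 1168.65 + 512.6 + 9330.21 = 11011.46
ΣP(Year 0)Q(Year 1) = 30.77×35 + 4.10×110 + 846.19×9 = 1076.95 + 451 + 7615.71 = 9143.66
P = 11011.46 / 9143.66 × 100 = 120.4273
Fisher = √(L × P) = √(120.1204 × 120.4273) = 120.2738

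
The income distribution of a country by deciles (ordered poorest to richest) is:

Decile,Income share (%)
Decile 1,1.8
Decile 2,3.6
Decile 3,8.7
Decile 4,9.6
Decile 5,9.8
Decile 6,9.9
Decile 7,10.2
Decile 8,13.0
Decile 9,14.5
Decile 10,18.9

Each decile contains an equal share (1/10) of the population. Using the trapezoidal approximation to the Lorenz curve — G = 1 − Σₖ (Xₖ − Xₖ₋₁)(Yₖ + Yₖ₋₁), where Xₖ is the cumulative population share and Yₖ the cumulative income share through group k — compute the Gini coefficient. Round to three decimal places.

0.254

Cumulative income shares Yₖ: 0.0180, 0.0540, 0.1410, 0.2370, 0.3350, 0.4340, 0.5360, 0.6660, 0.8110, 1.0000
Σ (Xₖ−Xₖ₋₁)(Yₖ+Yₖ₋₁) = (1/10)(0.0180+0.0000) + (1/10)(0.0540+0.0180) + (1/10)(0.1410+0.0540) + (1/10)(0.2370+0.1410) + (1/10)(0.3350+0.2370) + (1/10)(0.4340+0.3350) + (1/10)(0.5360+0.4340) + (1/10)(0.6660+0.5360) + (1/10)(0.8110+0.6660) + (1/10)(1.0000+0.8110)
  = 0.0018 + 0.0072 + 0.0195 + 0.0378 + 0.0572 + 0.0769 + 0.0970 + 0.1202 + 0.1477 + 0.1811 = 0.7464
G = 1 − 0.7464 = 0.2536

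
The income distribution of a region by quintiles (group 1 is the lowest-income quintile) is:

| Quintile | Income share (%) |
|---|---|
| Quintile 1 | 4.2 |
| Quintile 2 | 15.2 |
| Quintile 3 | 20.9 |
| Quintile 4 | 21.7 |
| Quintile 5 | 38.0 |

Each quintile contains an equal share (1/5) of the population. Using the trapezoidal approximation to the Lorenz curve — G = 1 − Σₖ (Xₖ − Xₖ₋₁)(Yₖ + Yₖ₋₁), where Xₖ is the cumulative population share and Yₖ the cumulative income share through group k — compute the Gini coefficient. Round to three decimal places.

0.296

Cumulative income shares Yₖ: 0.0420, 0.1940, 0.4030, 0.6200, 1.0000
Σ (Xₖ−Xₖ₋₁)(Yₖ+Yₖ₋₁) = (1/5)(0.0420+0.0000) + (1/5)(0.1940+0.0420) + (1/5)(0.4030+0.1940) + (1/5)(0.6200+0.4030) + (1/5)(1.0000+0.6200)
  = 0.0084 + 0.0472 + 0.1194 + 0.2046 + 0.3240 = 0.7036
G = 1 − 0.7036 = 0.2964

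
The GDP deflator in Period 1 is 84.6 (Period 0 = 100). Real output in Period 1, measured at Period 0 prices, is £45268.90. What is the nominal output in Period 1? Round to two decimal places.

38297.49

Nominal = Real × (Index/100) = 45268.90 × (84.6/100)
        = 45268.90 × 0.846 = 38297.4894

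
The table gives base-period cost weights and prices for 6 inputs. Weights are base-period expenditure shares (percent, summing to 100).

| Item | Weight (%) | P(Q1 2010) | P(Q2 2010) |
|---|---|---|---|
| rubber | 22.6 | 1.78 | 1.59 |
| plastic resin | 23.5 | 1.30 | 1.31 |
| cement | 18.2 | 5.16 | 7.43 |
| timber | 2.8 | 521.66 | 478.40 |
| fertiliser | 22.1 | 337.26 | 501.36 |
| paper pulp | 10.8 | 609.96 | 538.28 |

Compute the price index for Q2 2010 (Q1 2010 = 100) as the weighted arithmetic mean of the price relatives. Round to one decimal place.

rubber: 22.6 × (1.59/1.78) = 22.6 × 0.893258 = 20.1876
plastic resin: 23.5 × (1.31/1.30) = 23.5 × 1.007692 = 23.6808
cement: 18.2 × (7.43/5.16) = 18.2 × 1.439922 = 26.2066
timber: 2.8 × (478.40/521.66) = 2.8 × 0.917072 = 2.5678
fertiliser: 22.1 × (501.36/337.26) = 22.1 × 1.486568 = 32.8532
paper pulp: 10.8 × (538.28/609.96) = 10.8 × 0.882484 = 9.5308
Index = Σ wᵢ·(p₁ᵢ/p₀ᵢ) = 20.1876 + 23.6808 + 26.2066 + 2.5678 + 32.8532 + 9.5308 = 115.0268

115.0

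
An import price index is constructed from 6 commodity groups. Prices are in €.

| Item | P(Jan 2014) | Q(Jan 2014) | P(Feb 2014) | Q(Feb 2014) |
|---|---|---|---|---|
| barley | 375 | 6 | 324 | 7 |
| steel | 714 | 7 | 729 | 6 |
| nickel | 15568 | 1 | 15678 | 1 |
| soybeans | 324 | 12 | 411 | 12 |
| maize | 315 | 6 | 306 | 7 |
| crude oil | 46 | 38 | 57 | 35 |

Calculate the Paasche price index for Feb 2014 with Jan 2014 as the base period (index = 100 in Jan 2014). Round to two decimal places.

104.01

Paasche price index uses current-period quantities as weights.
ΣP(Feb 2014)·Q(Feb 2014) = 324×7 + 729×6 + 15678×1 + 411×12 + 306×7 + 57×35 = 2268 + 4374 + 15678 + 4932 + 2142 + 1995 = 31389
ΣP(Jan 2014)·Q(Feb 2014) = 375×7 + 714×6 + 15568×1 + 324×12 + 315×7 + 46×35 = 2625 + 4284 + 15568 + 3888 + 2205 + 1610 = 30180
Index = 31389 / 30180 × 100 = 104.0060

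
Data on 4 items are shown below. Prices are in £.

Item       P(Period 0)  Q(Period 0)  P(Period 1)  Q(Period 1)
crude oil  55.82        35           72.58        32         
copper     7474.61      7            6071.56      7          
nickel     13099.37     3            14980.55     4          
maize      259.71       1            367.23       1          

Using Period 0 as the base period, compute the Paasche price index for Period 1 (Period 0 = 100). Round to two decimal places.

Paasche price index uses current-period quantities as weights.
ΣP(Period 1)·Q(Period 1) = 72.58×32 + 6071.56×7 + 14980.55×4 + 367.23×1 = 2322.56 + 42500.92 + 59922.2 + 367.23 = 105112.91
ΣP(Period 0)·Q(Period 1) = 55.82×32 + 7474.61×7 + 13099.37×4 + 259.71×1 = 1786.24 + 52322.27 + 52397.48 + 259.71 = 106765.7
Index = 105112.91 / 106765.7 × 100 = 98.4519

98.45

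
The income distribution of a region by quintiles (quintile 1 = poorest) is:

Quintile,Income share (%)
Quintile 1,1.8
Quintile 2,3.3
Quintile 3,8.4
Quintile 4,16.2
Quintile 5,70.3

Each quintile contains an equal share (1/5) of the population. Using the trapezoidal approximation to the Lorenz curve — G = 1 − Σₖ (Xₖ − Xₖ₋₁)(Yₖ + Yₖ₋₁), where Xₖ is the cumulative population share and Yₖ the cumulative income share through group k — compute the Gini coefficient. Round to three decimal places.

Cumulative income shares Yₖ: 0.0180, 0.0510, 0.1350, 0.2970, 1.0000
Σ (Xₖ−Xₖ₋₁)(Yₖ+Yₖ₋₁) = (1/5)(0.0180+0.0000) + (1/5)(0.0510+0.0180) + (1/5)(0.1350+0.0510) + (1/5)(0.2970+0.1350) + (1/5)(1.0000+0.2970)
  = 0.0036 + 0.0138 + 0.0372 + 0.0864 + 0.2594 = 0.4004
G = 1 − 0.4004 = 0.5996

0.600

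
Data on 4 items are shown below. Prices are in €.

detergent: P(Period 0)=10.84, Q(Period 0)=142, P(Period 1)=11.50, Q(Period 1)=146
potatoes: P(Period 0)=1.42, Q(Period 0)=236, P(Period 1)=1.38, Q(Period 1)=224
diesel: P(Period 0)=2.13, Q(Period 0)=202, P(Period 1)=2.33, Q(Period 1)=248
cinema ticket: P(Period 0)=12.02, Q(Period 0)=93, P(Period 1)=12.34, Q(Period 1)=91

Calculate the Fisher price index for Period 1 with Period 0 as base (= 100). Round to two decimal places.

104.61

Laspeyres component (base-period weights):
ΣP(Period 1)Q(Period 0) = 11.50×142 + 1.38×236 + 2.33×202 + 12.34×93 = 1633 + 325.68 + 470.66 + 1147.62 = 3576.96
ΣP(Period 0)Q(Period 0) = 10.84×142 + 1.42×236 + 2.13×202 + 12.02×93 = 1539.28 + 335.12 + 430.26 + 1117.86 = 3422.52
L = 3576.96 / 3422.52 × 100 = 104.5125
Paasche component (current-period weights):
ΣP(Period 1)Q(Period 1) = 11.50×146 + 1.38×224 + 2.33×248 + 12.34×91 = 1679 + 309.12 + 577.84 + 1122.94 = 3688.9
ΣP(Period 0)Q(Period 1) = 10.84×146 + 1.42×224 + 2.13×248 + 12.02×91 = 1582.64 + 318.08 + 528.24 + 1093.82 = 3522.78
P = 3688.9 / 3522.78 × 100 = 104.7156
Fisher = √(L × P) = √(104.5125 × 104.7156) = 104.6140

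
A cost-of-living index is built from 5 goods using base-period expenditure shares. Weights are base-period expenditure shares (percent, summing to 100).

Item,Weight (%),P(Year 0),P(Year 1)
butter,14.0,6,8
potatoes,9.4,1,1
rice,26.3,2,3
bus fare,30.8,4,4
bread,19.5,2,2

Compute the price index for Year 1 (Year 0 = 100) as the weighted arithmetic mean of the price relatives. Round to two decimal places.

117.82

butter: 14.0 × (8/6) = 14.0 × 1.333333 = 18.6667
potatoes: 9.4 × (1/1) = 9.4 × 1.000000 = 9.4000
rice: 26.3 × (3/2) = 26.3 × 1.500000 = 39.4500
bus fare: 30.8 × (4/4) = 30.8 × 1.000000 = 30.8000
bread: 19.5 × (2/2) = 19.5 × 1.000000 = 19.5000
Index = Σ wᵢ·(p₁ᵢ/p₀ᵢ) = 18.6667 + 9.4000 + 39.4500 + 30.8000 + 19.5000 = 117.8167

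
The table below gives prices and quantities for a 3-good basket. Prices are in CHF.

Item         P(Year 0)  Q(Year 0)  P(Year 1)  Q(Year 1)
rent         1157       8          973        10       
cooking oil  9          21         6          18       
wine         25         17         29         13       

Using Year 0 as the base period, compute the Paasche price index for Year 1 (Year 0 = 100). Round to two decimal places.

84.72

Paasche price index uses current-period quantities as weights.
ΣP(Year 1)·Q(Year 1) = 973×10 + 6×18 + 29×13 = 9730 + 108 + 377 = 10215
ΣP(Year 0)·Q(Year 1) = 1157×10 + 9×18 + 25×13 = 11570 + 162 + 325 = 12057
Index = 10215 / 12057 × 100 = 84.7226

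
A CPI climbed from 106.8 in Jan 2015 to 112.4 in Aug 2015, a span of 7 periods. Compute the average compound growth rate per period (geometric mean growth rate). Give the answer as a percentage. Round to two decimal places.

Growth factor = (112.4/106.8)^(1/7) = (1.052434)^(1/7) = 1.007328
Growth rate = 1.007328 − 1 = 0.007328 = 0.7328%

0.73%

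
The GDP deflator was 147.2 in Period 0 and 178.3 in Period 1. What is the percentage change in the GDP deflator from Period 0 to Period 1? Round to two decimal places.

Change = (178.3 − 147.2) / 147.2 × 100
       = 31.1 / 147.2 × 100 = 21.1277%

21.13%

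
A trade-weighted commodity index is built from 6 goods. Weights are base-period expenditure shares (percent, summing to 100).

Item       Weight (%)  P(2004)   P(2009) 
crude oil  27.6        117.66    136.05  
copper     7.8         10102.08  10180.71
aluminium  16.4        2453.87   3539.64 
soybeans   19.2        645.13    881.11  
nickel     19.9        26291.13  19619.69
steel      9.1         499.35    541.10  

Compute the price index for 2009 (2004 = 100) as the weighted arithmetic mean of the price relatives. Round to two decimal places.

crude oil: 27.6 × (136.05/117.66) = 27.6 × 1.156298 = 31.9138
copper: 7.8 × (10180.71/10102.08) = 7.8 × 1.007784 = 7.8607
aluminium: 16.4 × (3539.64/2453.87) = 16.4 × 1.442473 = 23.6565
soybeans: 19.2 × (881.11/645.13) = 19.2 × 1.365787 = 26.2231
nickel: 19.9 × (19619.69/26291.13) = 19.9 × 0.746247 = 14.8503
steel: 9.1 × (541.10/499.35) = 9.1 × 1.083609 = 9.8608
Index = Σ wᵢ·(p₁ᵢ/p₀ᵢ) = 31.9138 + 7.8607 + 23.6565 + 26.2231 + 14.8503 + 9.8608 = 114.3653

114.37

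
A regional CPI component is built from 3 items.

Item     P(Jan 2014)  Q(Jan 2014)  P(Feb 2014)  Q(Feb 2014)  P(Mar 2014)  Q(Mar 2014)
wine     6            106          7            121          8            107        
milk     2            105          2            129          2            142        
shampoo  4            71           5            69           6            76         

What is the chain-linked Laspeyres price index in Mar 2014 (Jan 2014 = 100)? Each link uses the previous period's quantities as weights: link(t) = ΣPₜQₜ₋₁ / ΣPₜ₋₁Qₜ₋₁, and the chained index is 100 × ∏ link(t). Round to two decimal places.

Link Jan 2014→Feb 2014:
ΣP(Feb 2014)Q(Jan 2014) = 7×106 + 2×105 + 5×71 = 742 + 210 + 355 = 1307
ΣP(Jan 2014)Q(Jan 2014) = 6×106 + 2×105 + 4×71 = 636 + 210 + 284 = 1130
link = 1307/1130 = 1.156637
Link Feb 2014→Mar 2014:
ΣP(Mar 2014)Q(Feb 2014) = 8×121 + 2×129 + 6×69 = 968 + 258 + 414 = 1640
ΣP(Feb 2014)Q(Feb 2014) = 7×121 + 2×129 + 5×69 = 847 + 258 + 345 = 1450
link = 1640/1450 = 1.131034
Chained index = 100 × 1.156637 × 1.131034 = 130.8197

130.82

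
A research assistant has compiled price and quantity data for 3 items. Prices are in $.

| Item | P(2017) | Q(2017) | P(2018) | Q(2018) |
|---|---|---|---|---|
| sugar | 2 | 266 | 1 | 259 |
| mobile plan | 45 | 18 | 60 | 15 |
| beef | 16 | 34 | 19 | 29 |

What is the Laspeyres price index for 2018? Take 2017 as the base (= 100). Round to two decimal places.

Laspeyres price index uses base-period quantities as weights.
ΣP(2018)·Q(2017) = 1×266 + 60×18 + 19×34 = 266 + 1080 + 646 = 1992
ΣP(2017)·Q(2017) = 2×266 + 45×18 + 16×34 = 532 + 810 + 544 = 1886
Index = 1992 / 1886 × 100 = 105.6204

105.62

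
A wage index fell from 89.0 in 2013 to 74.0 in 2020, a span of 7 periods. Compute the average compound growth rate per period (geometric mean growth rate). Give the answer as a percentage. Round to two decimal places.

Growth factor = (74.0/89.0)^(1/7) = (0.831461)^(1/7) = 0.973977
Growth rate = 0.973977 − 1 = -0.026023 = -2.6023%

-2.60%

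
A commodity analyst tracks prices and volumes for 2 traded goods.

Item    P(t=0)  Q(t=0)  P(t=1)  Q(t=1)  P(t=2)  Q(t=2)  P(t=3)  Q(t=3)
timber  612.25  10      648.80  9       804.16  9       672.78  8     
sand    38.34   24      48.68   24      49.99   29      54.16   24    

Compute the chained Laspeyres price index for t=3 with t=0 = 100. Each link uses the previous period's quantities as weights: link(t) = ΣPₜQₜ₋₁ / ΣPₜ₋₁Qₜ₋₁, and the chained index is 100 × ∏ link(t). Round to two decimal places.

114.90

Link t=0→t=1:
ΣP(t=1)Q(t=0) = 648.80×10 + 48.68×24 = 6488 + 1168.32 = 7656.32
ΣP(t=0)Q(t=0) = 612.25×10 + 38.34×24 = 6122.5 + 920.16 = 7042.66
link = 7656.32/7042.66 = 1.087135
Link t=1→t=2:
ΣP(t=2)Q(t=1) = 804.16×9 + 49.99×24 = 7237.44 + 1199.76 = 8437.2
ΣP(t=1)Q(t=1) = 648.80×9 + 48.68×24 = 5839.2 + 1168.32 = 7007.52
link = 8437.2/7007.52 = 1.204021
Link t=2→t=3:
ΣP(t=3)Q(t=2) = 672.78×9 + 54.16×29 = 6055.02 + 1570.64 = 7625.66
ΣP(t=2)Q(t=2) = 804.16×9 + 49.99×29 = 7237.44 + 1449.71 = 8687.15
link = 7625.66/8687.15 = 0.877809
Chained index = 100 × 1.087135 × 1.204021 × 0.877809 = 114.8993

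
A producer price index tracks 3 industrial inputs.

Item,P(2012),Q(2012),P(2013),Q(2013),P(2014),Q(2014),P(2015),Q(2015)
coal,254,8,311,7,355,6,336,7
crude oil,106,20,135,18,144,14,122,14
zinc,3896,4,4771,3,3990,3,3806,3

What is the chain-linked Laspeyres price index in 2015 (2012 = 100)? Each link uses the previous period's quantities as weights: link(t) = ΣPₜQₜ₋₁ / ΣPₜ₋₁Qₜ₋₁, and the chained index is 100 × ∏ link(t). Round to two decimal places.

104.11

Link 2012→2013:
ΣP(2013)Q(2012) = 311×8 + 135×20 + 4771×4 = 2488 + 2700 + 19084 = 24272
ΣP(2012)Q(2012) = 254×8 + 106×20 + 3896×4 = 2032 + 2120 + 15584 = 19736
link = 24272/19736 = 1.229834
Link 2013→2014:
ΣP(2014)Q(2013) = 355×7 + 144×18 + 3990×3 = 2485 + 2592 + 11970 = 17047
ΣP(2013)Q(2013) = 311×7 + 135×18 + 4771×3 = 2177 + 2430 + 14313 = 18920
link = 17047/18920 = 0.901004
Link 2014→2015:
ΣP(2015)Q(2014) = 336×6 + 122×14 + 3806×3 = 2016 + 1708 + 11418 = 15142
ΣP(2014)Q(2014) = 355×6 + 144×14 + 3990×3 = 2130 + 2016 + 11970 = 16116
link = 15142/16116 = 0.939563
Chained index = 100 × 1.229834 × 0.901004 × 0.939563 = 104.1116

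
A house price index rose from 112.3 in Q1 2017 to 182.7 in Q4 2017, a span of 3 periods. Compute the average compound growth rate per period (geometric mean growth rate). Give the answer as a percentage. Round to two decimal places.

Growth factor = (182.7/112.3)^(1/3) = (1.626892)^(1/3) = 1.176124
Growth rate = 1.176124 − 1 = 0.176124 = 17.6124%

17.61%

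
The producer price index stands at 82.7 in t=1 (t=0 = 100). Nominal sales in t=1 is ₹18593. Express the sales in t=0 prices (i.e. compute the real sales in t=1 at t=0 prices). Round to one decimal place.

Real = Nominal ÷ (Index/100) = 18593 ÷ (82.7/100)
     = 18593 ÷ 0.827 = 22482.4667

22482.5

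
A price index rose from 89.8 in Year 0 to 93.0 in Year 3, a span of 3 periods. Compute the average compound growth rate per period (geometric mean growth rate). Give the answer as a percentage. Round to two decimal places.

Growth factor = (93.0/89.8)^(1/3) = (1.035635)^(1/3) = 1.011740
Growth rate = 1.011740 − 1 = 0.011740 = 1.1740%

1.17%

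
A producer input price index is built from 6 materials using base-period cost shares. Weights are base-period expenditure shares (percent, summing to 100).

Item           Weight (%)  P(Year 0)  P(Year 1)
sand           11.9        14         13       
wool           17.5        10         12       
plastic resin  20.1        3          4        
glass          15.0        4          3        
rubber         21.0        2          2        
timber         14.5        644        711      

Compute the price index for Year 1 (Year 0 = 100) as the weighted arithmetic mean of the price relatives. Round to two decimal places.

sand: 11.9 × (13/14) = 11.9 × 0.928571 = 11.0500
wool: 17.5 × (12/10) = 17.5 × 1.200000 = 21.0000
plastic resin: 20.1 × (4/3) = 20.1 × 1.333333 = 26.8000
glass: 15.0 × (3/4) = 15.0 × 0.750000 = 11.2500
rubber: 21.0 × (2/2) = 21.0 × 1.000000 = 21.0000
timber: 14.5 × (711/644) = 14.5 × 1.104037 = 16.0085
Index = Σ wᵢ·(p₁ᵢ/p₀ᵢ) = 11.0500 + 21.0000 + 26.8000 + 11.2500 + 21.0000 + 16.0085 = 107.1085

107.11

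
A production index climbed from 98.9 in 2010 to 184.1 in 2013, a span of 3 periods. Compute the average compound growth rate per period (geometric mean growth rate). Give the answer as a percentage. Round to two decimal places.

Growth factor = (184.1/98.9)^(1/3) = (1.861476)^(1/3) = 1.230134
Growth rate = 1.230134 − 1 = 0.230134 = 23.0134%

23.01%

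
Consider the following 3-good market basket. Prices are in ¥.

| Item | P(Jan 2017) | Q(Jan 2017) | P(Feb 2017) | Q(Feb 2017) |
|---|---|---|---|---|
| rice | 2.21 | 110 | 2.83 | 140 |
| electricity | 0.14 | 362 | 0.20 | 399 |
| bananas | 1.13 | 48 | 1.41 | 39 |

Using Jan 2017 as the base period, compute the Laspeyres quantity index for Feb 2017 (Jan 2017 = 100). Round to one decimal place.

117.6

Laspeyres quantity index uses base-period prices as weights.
ΣP(Jan 2017)·Q(Feb 2017) = 2.21×140 + 0.14×399 + 1.13×39 = 309.4 + 55.86 + 44.07 = 409.33
ΣP(Jan 2017)·Q(Jan 2017) = 2.21×110 + 0.14×362 + 1.13×48 = 243.1 + 50.68 + 54.24 = 348.02
Index = 409.33 / 348.02 × 100 = 117.6168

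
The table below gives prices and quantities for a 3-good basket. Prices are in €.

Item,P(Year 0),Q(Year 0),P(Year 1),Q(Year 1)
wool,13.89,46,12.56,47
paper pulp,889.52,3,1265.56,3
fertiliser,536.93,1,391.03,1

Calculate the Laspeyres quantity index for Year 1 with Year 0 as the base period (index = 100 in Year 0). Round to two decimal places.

100.36

Laspeyres quantity index uses base-period prices as weights.
ΣP(Year 0)·Q(Year 1) = 13.89×47 + 889.52×3 + 536.93×1 = 652.83 + 2668.56 + 536.93 = 3858.32
ΣP(Year 0)·Q(Year 0) = 13.89×46 + 889.52×3 + 536.93×1 = 638.94 + 2668.56 + 536.93 = 3844.43
Index = 3858.32 / 3844.43 × 100 = 100.3613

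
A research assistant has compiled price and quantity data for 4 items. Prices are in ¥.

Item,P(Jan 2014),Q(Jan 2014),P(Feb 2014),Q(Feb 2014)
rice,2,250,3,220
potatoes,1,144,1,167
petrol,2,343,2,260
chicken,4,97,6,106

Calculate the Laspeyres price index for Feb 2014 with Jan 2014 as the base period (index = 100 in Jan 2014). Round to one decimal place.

125.8

Laspeyres price index uses base-period quantities as weights.
ΣP(Feb 2014)·Q(Jan 2014) = 3×250 + 1×144 + 2×343 + 6×97 = 750 + 144 + 686 + 582 = 2162
ΣP(Jan 2014)·Q(Jan 2014) = 2×250 + 1×144 + 2×343 + 4×97 = 500 + 144 + 686 + 388 = 1718
Index = 2162 / 1718 × 100 = 125.8440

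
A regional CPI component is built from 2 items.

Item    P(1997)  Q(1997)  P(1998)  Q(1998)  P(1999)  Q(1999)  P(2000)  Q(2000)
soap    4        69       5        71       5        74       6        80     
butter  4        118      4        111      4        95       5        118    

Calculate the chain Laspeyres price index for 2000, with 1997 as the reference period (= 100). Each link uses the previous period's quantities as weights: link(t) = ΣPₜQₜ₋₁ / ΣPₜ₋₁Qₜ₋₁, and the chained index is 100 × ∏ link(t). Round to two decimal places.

Link 1997→1998:
ΣP(1998)Q(1997) = 5×69 + 4×118 = 345 + 472 = 817
ΣP(1997)Q(1997) = 4×69 + 4×118 = 276 + 472 = 748
link = 817/748 = 1.092246
Link 1998→1999:
ΣP(1999)Q(1998) = 5×71 + 4×111 = 355 + 444 = 799
ΣP(1998)Q(1998) = 5×71 + 4×111 = 355 + 444 = 799
link = 799/799 = 1.000000
Link 1999→2000:
ΣP(2000)Q(1999) = 6×74 + 5×95 = 444 + 475 = 919
ΣP(1999)Q(1999) = 5×74 + 4×95 = 370 + 380 = 750
link = 919/750 = 1.225333
Chained index = 100 × 1.092246 × 1.000000 × 1.225333 = 133.8365

133.84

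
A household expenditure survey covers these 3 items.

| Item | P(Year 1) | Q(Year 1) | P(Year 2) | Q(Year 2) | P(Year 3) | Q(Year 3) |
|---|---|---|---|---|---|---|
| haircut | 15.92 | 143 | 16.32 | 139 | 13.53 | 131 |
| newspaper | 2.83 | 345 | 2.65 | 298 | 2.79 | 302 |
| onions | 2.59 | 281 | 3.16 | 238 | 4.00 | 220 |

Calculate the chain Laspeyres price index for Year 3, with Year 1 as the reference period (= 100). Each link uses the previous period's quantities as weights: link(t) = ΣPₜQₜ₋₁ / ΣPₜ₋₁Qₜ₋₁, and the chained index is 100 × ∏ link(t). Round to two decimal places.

99.91

Link Year 1→Year 2:
ΣP(Year 2)Q(Year 1) = 16.32×143 + 2.65×345 + 3.16×281 = 2333.76 + 914.25 + 887.96 = 4135.97
ΣP(Year 1)Q(Year 1) = 15.92×143 + 2.83×345 + 2.59×281 = 2276.56 + 976.35 + 727.79 = 3980.7
link = 4135.97/3980.7 = 1.039006
Link Year 2→Year 3:
ΣP(Year 3)Q(Year 2) = 13.53×139 + 2.79×298 + 4.00×238 = 1880.67 + 831.42 + 952 = 3664.09
ΣP(Year 2)Q(Year 2) = 16.32×139 + 2.65×298 + 3.16×238 = 2268.48 + 789.7 + 752.08 = 3810.26
link = 3664.09/3810.26 = 0.961638
Chained index = 100 × 1.039006 × 0.961638 = 99.9147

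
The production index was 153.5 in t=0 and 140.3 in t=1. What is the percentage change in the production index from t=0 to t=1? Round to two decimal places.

-8.60%

Change = (140.3 − 153.5) / 153.5 × 100
       = -13.2 / 153.5 × 100 = -8.5993%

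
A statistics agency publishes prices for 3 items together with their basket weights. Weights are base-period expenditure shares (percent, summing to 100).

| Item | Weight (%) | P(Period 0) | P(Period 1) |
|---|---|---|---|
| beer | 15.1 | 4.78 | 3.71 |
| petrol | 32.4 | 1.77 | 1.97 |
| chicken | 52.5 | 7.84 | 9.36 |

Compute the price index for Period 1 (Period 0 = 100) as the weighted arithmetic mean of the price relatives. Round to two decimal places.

110.46

beer: 15.1 × (3.71/4.78) = 15.1 × 0.776151 = 11.7199
petrol: 32.4 × (1.97/1.77) = 32.4 × 1.112994 = 36.0610
chicken: 52.5 × (9.36/7.84) = 52.5 × 1.193878 = 62.6786
Index = Σ wᵢ·(p₁ᵢ/p₀ᵢ) = 11.7199 + 36.0610 + 62.6786 = 110.4595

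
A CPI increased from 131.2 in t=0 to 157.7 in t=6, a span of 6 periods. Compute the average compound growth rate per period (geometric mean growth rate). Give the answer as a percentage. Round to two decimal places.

3.11%

Growth factor = (157.7/131.2)^(1/6) = (1.201982)^(1/6) = 1.031137
Growth rate = 1.031137 − 1 = 0.031137 = 3.1137%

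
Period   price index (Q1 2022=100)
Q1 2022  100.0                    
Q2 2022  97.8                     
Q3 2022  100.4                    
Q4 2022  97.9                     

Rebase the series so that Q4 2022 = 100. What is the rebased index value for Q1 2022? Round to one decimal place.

102.1

Rebased(Q1 2022) = 100.0 / 97.9 × 100 = 102.1450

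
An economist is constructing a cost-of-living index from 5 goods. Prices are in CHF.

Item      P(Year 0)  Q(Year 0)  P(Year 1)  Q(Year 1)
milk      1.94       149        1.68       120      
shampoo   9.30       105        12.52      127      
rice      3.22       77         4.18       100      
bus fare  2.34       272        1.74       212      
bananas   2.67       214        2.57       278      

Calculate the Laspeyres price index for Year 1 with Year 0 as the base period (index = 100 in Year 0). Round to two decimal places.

106.93

Laspeyres price index uses base-period quantities as weights.
ΣP(Year 1)·Q(Year 0) = 1.68×149 + 12.52×105 + 4.18×77 + 1.74×272 + 2.57×214 = 250.32 + 1314.6 + 321.86 + 473.28 + 549.98 = 2910.04
ΣP(Year 0)·Q(Year 0) = 1.94×149 + 9.30×105 + 3.22×77 + 2.34×272 + 2.67×214 = 289.06 + 976.5 + 247.94 + 636.48 + 571.38 = 2721.36
Index = 2910.04 / 2721.36 × 100 = 106.9333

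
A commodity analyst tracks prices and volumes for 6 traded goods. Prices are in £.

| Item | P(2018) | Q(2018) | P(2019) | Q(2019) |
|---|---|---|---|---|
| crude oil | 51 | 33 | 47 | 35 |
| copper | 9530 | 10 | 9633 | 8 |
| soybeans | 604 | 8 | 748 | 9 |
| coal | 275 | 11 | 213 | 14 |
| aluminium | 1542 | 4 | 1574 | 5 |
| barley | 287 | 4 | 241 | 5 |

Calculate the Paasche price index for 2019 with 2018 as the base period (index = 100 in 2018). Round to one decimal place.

Paasche price index uses current-period quantities as weights.
ΣP(2019)·Q(2019) = 47×35 + 9633×8 + 748×9 + 213×14 + 1574×5 + 241×5 = 1645 + 77064 + 6732 + 2982 + 7870 + 1205 = 97498
ΣP(2018)·Q(2019) = 51×35 + 9530×8 + 604×9 + 275×14 + 1542×5 + 287×5 = 1785 + 76240 + 5436 + 3850 + 7710 + 1435 = 96456
Index = 97498 / 96456 × 100 = 101.0803

101.1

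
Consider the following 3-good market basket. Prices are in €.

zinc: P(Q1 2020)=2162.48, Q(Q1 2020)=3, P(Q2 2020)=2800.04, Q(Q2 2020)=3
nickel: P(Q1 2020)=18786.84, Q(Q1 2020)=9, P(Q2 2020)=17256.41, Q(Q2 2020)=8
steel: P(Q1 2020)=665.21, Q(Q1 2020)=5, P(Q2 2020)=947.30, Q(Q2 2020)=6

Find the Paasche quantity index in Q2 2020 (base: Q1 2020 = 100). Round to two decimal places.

90.32

Paasche quantity index uses current-period prices as weights.
ΣP(Q2 2020)·Q(Q2 2020) = 2800.04×3 + 17256.41×8 + 947.30×6 = 8400.12 + 138051.28 + 5683.8 = 152135.2
ΣP(Q2 2020)·Q(Q1 2020) = 2800.04×3 + 17256.41×9 + 947.30×5 = 8400.12 + 155307.69 + 4736.5 = 168444.31
Index = 152135.2 / 168444.31 × 100 = 90.3178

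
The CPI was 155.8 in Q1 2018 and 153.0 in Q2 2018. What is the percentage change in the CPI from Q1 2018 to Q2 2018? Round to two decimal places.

Change = (153.0 − 155.8) / 155.8 × 100
       = -2.8 / 155.8 × 100 = -1.7972%

-1.80%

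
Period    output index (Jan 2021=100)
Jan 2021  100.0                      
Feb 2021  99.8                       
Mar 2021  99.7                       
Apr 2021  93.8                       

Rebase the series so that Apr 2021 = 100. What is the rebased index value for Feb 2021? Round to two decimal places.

106.40

Rebased(Feb 2021) = 99.8 / 93.8 × 100 = 106.3966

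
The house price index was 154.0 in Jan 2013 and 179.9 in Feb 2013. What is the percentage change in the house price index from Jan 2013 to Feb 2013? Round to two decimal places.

16.82%

Change = (179.9 − 154.0) / 154.0 × 100
       = 25.9 / 154.0 × 100 = 16.8182%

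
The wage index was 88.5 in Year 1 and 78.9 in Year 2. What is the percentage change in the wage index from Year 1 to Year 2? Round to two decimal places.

Change = (78.9 − 88.5) / 88.5 × 100
       = -9.6 / 88.5 × 100 = -10.8475%

-10.85%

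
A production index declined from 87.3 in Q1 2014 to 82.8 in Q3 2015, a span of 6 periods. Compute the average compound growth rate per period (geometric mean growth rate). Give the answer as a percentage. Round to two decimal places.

-0.88%

Growth factor = (82.8/87.3)^(1/6) = (0.948454)^(1/6) = 0.991218
Growth rate = 0.991218 − 1 = -0.008782 = -0.8782%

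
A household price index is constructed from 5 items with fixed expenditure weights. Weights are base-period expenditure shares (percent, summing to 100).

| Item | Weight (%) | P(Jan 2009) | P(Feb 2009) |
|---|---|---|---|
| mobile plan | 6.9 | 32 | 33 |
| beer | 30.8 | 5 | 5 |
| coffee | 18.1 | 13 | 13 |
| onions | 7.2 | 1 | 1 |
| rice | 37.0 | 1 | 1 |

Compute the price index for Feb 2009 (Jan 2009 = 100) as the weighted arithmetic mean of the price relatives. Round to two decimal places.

mobile plan: 6.9 × (33/32) = 6.9 × 1.031250 = 7.1156
beer: 30.8 × (5/5) = 30.8 × 1.000000 = 30.8000
coffee: 18.1 × (13/13) = 18.1 × 1.000000 = 18.1000
onions: 7.2 × (1/1) = 7.2 × 1.000000 = 7.2000
rice: 37.0 × (1/1) = 37.0 × 1.000000 = 37.0000
Index = Σ wᵢ·(p₁ᵢ/p₀ᵢ) = 7.1156 + 30.8000 + 18.1000 + 7.2000 + 37.0000 = 100.2156

100.22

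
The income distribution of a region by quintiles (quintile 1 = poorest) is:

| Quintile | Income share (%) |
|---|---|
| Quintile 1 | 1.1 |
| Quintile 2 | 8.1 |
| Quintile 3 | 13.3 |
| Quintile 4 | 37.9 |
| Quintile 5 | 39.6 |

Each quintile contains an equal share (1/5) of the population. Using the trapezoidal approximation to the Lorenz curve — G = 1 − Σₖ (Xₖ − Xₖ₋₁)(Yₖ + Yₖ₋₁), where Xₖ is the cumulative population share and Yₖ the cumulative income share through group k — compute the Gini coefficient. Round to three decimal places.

0.427

Cumulative income shares Yₖ: 0.0110, 0.0920, 0.2250, 0.6040, 1.0000
Σ (Xₖ−Xₖ₋₁)(Yₖ+Yₖ₋₁) = (1/5)(0.0110+0.0000) + (1/5)(0.0920+0.0110) + (1/5)(0.2250+0.0920) + (1/5)(0.6040+0.2250) + (1/5)(1.0000+0.6040)
  = 0.0022 + 0.0206 + 0.0634 + 0.1658 + 0.3208 = 0.5728
G = 1 − 0.5728 = 0.4272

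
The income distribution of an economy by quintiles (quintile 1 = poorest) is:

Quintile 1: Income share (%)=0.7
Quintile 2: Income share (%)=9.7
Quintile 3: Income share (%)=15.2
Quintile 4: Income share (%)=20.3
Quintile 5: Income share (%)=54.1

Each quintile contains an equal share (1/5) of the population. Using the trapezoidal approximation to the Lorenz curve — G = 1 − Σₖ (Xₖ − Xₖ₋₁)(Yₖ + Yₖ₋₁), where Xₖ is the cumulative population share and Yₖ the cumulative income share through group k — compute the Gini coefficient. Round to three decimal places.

0.470

Cumulative income shares Yₖ: 0.0070, 0.1040, 0.2560, 0.4590, 1.0000
Σ (Xₖ−Xₖ₋₁)(Yₖ+Yₖ₋₁) = (1/5)(0.0070+0.0000) + (1/5)(0.1040+0.0070) + (1/5)(0.2560+0.1040) + (1/5)(0.4590+0.2560) + (1/5)(1.0000+0.4590)
  = 0.0014 + 0.0222 + 0.0720 + 0.1430 + 0.2918 = 0.5304
G = 1 − 0.5304 = 0.4696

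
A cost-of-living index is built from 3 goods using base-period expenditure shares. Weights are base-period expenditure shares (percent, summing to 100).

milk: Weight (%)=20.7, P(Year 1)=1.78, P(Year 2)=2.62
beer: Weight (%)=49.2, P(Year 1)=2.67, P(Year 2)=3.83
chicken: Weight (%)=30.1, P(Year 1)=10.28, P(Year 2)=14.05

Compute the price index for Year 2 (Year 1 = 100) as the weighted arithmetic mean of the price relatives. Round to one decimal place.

milk: 20.7 × (2.62/1.78) = 20.7 × 1.471910 = 30.4685
beer: 49.2 × (3.83/2.67) = 49.2 × 1.434457 = 70.5753
chicken: 30.1 × (14.05/10.28) = 30.1 × 1.366732 = 41.1386
Index = Σ wᵢ·(p₁ᵢ/p₀ᵢ) = 30.4685 + 70.5753 + 41.1386 = 142.1824

142.2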